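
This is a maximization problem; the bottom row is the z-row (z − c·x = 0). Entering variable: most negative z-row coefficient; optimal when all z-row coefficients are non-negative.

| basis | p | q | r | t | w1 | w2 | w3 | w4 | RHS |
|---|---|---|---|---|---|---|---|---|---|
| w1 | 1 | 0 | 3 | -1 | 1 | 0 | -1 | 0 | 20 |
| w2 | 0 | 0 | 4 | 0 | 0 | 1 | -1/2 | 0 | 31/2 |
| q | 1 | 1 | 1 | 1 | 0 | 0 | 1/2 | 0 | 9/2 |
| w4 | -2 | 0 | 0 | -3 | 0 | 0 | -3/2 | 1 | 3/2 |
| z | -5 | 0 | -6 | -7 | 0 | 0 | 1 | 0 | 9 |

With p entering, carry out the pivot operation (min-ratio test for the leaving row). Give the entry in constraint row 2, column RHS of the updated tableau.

31/2

Ratio test on column p — row 1: 20/1 = 20; row 2: entry 0 ≤ 0; row 3: (9/2)/1 = 9/2; row 4: entry -2 ≤ 0. Minimum is 9/2 at row 3 (q leaves); pivot element 1.
Divide row 3 by 1; eliminate column p from the other rows.
Row 2 update in column RHS: 31/2 − 0·(9/2) = 31/2.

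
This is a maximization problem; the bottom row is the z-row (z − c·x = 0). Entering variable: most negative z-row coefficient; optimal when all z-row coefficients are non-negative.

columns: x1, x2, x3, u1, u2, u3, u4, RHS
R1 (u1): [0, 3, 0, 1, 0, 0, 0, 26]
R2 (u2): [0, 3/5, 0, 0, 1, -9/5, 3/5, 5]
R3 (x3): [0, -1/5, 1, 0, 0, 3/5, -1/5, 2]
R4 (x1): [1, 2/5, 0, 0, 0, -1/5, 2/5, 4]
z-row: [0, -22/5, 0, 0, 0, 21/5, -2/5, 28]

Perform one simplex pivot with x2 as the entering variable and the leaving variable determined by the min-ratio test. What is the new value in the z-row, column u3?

-9

Ratio test on column x2 — row 1: 26/3 = 26/3; row 2: 5/(3/5) = 25/3; row 3: entry -1/5 ≤ 0; row 4: 4/(2/5) = 10. Minimum is 25/3 at row 2 (u2 leaves); pivot element 3/5.
Divide row 2 by 3/5; eliminate column x2 from the other rows.
z-row update in column u3: 21/5 − (-22/5)·(-3) = -9.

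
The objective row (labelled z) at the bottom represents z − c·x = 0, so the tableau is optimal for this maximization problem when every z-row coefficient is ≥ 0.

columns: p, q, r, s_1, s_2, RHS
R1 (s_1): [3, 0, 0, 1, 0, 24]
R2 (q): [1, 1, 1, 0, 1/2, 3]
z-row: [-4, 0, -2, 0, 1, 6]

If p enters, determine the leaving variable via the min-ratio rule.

q

Column p entries and ratios — s_1: 24/3 = 8; q: 3/1 = 3.
Smallest ratio is 3 in the row of q, so q leaves.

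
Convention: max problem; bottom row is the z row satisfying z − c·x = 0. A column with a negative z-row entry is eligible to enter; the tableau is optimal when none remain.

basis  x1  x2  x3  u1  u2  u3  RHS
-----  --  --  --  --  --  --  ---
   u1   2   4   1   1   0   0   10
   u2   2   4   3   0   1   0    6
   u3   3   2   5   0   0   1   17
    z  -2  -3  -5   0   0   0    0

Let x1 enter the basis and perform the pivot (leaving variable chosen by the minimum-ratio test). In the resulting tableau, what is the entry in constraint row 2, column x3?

3/2

Ratio test on column x1 — row 1: 10/2 = 5; row 2: 6/2 = 3; row 3: 17/3 = 17/3. Minimum is 3 at row 2 (u2 leaves); pivot element 2.
Divide row 2 by 2; eliminate column x1 from the other rows.
In the new row 2, the x3 entry is the old entry divided by the pivot: 3/2 = 3/2.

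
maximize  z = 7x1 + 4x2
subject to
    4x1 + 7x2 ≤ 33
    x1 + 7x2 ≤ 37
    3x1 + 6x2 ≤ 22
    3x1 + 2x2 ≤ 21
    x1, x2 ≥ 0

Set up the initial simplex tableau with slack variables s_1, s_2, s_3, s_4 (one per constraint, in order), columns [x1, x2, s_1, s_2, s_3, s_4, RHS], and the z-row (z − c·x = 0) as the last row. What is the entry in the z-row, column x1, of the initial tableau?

The z-row carries the negated objective coefficients: the x1 entry is -7.

-7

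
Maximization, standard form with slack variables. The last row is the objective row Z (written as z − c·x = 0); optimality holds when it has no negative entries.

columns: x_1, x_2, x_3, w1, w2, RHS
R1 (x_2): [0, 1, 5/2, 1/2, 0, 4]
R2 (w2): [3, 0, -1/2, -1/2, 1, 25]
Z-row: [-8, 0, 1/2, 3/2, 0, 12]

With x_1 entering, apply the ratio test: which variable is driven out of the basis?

w2

Column x_1 entries and ratios — x_2: 0 ≤ 0, skip; w2: 25/3 = 25/3.
Smallest ratio is 25/3 in the row of w2, so w2 leaves.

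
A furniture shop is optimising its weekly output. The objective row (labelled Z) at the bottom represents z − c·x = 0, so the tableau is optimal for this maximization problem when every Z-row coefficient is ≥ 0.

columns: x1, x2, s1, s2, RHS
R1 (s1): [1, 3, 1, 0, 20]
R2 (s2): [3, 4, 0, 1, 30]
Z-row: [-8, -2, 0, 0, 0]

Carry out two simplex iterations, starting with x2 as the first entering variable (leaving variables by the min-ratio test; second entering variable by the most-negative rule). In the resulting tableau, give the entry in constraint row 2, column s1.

-4/5

Ratio test on column x2 — row 1: 20/3 = 20/3; row 2: 30/4 = 15/2. Minimum is 20/3 at row 1 (s1 leaves); pivot element 3.
Divide row 1 by 3; eliminate column x2 from the other rows.
Second iteration: most negative Z-row entry is -22/3 in column x1, so x1 enters.
Ratio test on column x1 — row 1: (20/3)/(1/3) = 20; row 2: (10/3)/(5/3) = 2. Minimum is 2 at row 2 (s2 leaves); pivot element 5/3.
Divide row 2 by 5/3; eliminate column x1 from the other rows.
After both pivots, the entry at constraint row 2, column s1 is -4/5.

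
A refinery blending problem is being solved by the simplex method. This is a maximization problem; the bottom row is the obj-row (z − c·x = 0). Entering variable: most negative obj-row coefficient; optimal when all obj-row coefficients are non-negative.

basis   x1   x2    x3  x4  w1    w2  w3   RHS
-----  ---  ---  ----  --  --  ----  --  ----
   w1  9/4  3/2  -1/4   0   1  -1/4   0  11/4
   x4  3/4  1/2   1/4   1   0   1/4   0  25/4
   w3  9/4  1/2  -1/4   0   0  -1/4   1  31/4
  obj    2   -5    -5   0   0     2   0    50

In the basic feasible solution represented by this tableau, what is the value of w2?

w2 is not in the basis, so in the current basic feasible solution w2 = 0.

0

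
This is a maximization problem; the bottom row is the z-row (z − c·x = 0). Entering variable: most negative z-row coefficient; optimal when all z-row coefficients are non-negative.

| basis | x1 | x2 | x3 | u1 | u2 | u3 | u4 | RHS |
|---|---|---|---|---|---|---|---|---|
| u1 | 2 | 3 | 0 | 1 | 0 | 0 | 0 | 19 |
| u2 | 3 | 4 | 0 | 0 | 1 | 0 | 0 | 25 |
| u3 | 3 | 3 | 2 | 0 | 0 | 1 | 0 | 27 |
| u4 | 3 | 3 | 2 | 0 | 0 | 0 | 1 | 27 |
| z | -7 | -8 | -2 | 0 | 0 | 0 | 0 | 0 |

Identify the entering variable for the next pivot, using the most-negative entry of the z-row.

Negative z-row entries: x1: -7, x2: -8, x3: -2.
The most negative is -8 in column x2, so x2 enters.

x2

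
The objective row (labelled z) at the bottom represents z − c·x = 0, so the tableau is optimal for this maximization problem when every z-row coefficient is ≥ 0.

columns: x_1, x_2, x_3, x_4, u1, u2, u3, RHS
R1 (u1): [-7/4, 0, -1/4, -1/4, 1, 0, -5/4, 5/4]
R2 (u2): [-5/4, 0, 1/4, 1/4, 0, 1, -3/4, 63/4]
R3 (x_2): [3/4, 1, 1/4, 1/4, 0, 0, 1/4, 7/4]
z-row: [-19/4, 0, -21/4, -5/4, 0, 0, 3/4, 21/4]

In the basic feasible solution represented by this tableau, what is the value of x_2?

7/4

x_2 is basic (row 3); its value is the RHS of that row, 7/4.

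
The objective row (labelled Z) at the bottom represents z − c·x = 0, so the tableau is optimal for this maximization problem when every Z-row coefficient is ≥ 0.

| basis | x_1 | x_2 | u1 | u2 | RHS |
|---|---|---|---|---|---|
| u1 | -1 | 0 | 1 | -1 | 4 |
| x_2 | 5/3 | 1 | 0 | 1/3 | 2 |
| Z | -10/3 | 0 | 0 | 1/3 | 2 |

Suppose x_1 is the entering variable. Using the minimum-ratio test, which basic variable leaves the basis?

x_2

Column x_1 entries and ratios — u1: -1 ≤ 0, skip; x_2: 2/(5/3) = 6/5.
Smallest ratio is 6/5 in the row of x_2, so x_2 leaves.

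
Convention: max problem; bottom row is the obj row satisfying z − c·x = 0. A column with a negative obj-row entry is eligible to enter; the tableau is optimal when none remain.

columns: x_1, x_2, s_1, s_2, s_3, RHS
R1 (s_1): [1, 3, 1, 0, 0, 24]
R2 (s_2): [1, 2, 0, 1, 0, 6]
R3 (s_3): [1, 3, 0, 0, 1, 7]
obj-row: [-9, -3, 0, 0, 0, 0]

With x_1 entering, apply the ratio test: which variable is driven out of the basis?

Column x_1 entries and ratios — s_1: 24/1 = 24; s_2: 6/1 = 6; s_3: 7/1 = 7.
Smallest ratio is 6 in the row of s_2, so s_2 leaves.

s_2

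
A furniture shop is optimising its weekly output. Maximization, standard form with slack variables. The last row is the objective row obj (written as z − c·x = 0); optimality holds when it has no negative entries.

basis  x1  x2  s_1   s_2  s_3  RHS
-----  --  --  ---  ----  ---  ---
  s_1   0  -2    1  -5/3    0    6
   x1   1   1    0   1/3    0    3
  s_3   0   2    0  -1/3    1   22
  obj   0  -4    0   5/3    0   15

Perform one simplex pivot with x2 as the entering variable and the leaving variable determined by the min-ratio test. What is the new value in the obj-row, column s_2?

3

Ratio test on column x2 — row 1: entry -2 ≤ 0; row 2: 3/1 = 3; row 3: 22/2 = 11. Minimum is 3 at row 2 (x1 leaves); pivot element 1.
Divide row 2 by 1; eliminate column x2 from the other rows.
obj-row update in column s_2: 5/3 − (-4)·(1/3) = 3.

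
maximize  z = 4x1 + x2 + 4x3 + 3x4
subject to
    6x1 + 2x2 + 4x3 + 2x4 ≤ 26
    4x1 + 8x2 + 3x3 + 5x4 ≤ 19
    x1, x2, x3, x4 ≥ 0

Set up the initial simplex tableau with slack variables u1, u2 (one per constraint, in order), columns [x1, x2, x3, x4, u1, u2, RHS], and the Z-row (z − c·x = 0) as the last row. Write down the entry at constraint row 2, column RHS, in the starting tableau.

19

The RHS of constraint 2 is b_2 = 19.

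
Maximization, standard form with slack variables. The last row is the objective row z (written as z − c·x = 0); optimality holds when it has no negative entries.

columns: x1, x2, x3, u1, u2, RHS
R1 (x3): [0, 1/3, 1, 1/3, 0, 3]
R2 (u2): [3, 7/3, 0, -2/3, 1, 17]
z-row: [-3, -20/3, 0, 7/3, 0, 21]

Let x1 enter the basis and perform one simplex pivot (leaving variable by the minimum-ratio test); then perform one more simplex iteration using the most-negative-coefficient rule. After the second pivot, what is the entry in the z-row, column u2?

Ratio test on column x1 — row 1: entry 0 ≤ 0; row 2: 17/3 = 17/3. Minimum is 17/3 at row 2 (u2 leaves); pivot element 3.
Divide row 2 by 3; eliminate column x1 from the other rows.
Second iteration: most negative z-row entry is -13/3 in column x2, so x2 enters.
Ratio test on column x2 — row 1: 3/(1/3) = 9; row 2: (17/3)/(7/9) = 51/7. Minimum is 51/7 at row 2 (x1 leaves); pivot element 7/9.
Divide row 2 by 7/9; eliminate column x2 from the other rows.
After both pivots, the entry at the z-row, column u2 is 20/7.

20/7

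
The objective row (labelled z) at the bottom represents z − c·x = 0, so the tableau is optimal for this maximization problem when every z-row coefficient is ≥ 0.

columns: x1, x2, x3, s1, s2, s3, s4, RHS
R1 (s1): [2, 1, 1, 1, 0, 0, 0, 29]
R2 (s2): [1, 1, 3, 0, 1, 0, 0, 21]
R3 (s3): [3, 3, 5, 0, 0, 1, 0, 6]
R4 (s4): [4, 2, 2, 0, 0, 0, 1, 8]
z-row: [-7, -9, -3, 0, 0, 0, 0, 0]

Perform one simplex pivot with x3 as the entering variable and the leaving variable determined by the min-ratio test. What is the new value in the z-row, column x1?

-26/5

Ratio test on column x3 — row 1: 29/1 = 29; row 2: 21/3 = 7; row 3: 6/5 = 6/5; row 4: 8/2 = 4. Minimum is 6/5 at row 3 (s3 leaves); pivot element 5.
Divide row 3 by 5; eliminate column x3 from the other rows.
z-row update in column x1: -7 − (-3)·(3/5) = -26/5.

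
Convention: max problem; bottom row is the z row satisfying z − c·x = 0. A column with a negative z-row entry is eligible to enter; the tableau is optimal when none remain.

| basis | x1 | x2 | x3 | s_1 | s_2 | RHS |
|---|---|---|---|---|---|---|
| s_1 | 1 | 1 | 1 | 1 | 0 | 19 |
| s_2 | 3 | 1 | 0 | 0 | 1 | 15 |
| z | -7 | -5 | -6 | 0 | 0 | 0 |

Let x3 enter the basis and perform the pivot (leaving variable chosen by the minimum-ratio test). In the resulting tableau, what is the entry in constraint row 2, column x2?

Ratio test on column x3 — row 1: 19/1 = 19; row 2: entry 0 ≤ 0. Minimum is 19 at row 1 (s_1 leaves); pivot element 1.
Divide row 1 by 1; eliminate column x3 from the other rows.
Row 2 update in column x2: 1 − 0·1 = 1.

1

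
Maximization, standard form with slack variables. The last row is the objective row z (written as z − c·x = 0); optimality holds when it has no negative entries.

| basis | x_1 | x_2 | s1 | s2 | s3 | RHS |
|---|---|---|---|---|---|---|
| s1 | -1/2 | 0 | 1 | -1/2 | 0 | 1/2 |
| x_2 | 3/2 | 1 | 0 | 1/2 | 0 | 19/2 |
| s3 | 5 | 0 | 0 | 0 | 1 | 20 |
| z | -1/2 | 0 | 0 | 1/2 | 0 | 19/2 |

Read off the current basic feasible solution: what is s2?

0

s2 is not in the basis, so in the current basic feasible solution s2 = 0.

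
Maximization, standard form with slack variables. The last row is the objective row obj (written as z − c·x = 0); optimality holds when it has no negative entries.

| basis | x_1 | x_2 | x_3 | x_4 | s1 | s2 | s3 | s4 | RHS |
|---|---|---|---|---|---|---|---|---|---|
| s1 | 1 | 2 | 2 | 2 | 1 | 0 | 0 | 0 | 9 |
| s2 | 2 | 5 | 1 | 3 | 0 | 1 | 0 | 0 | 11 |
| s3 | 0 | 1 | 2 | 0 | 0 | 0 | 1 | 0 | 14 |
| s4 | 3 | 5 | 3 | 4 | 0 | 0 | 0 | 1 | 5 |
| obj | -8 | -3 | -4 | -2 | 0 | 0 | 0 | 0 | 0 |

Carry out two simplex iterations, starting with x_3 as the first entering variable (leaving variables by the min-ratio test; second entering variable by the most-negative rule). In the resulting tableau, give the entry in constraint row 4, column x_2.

Ratio test on column x_3 — row 1: 9/2 = 9/2; row 2: 11/1 = 11; row 3: 14/2 = 7; row 4: 5/3 = 5/3. Minimum is 5/3 at row 4 (s4 leaves); pivot element 3.
Divide row 4 by 3; eliminate column x_3 from the other rows.
Second iteration: most negative obj-row entry is -4 in column x_1, so x_1 enters.
Ratio test on column x_1 — row 1: entry -1 ≤ 0; row 2: (28/3)/1 = 28/3; row 3: entry -2 ≤ 0; row 4: (5/3)/1 = 5/3. Minimum is 5/3 at row 4 (x_3 leaves); pivot element 1.
Divide row 4 by 1; eliminate column x_1 from the other rows.
After both pivots, the entry at constraint row 4, column x_2 is 5/3.

5/3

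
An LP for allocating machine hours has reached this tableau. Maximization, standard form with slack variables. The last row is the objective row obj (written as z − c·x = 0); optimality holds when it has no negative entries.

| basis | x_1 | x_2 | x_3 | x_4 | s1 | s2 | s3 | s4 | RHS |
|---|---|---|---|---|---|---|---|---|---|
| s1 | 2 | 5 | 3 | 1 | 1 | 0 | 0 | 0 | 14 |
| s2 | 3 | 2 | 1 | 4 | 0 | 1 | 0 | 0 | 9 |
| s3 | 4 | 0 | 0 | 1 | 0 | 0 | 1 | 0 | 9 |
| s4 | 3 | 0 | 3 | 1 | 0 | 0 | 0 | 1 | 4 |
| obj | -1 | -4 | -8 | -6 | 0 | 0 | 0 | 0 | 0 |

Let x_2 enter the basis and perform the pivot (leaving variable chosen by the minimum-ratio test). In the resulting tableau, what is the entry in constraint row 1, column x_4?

Ratio test on column x_2 — row 1: 14/5 = 14/5; row 2: 9/2 = 9/2; row 3: entry 0 ≤ 0; row 4: entry 0 ≤ 0. Minimum is 14/5 at row 1 (s1 leaves); pivot element 5.
Divide row 1 by 5; eliminate column x_2 from the other rows.
In the new row 1, the x_4 entry is the old entry divided by the pivot: 1/5 = 1/5.

1/5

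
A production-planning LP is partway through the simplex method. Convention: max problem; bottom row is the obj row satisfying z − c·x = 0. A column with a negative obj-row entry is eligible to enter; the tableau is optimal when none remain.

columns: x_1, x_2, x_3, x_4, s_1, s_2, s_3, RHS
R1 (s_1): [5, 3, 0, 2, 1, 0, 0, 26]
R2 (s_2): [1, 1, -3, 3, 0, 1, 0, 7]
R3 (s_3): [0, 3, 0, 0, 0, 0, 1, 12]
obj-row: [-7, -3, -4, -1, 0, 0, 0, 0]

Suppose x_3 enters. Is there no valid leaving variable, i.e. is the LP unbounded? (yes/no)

yes

Every constraint-row entry in column x_3 is ≤ 0, so increasing x_3 is unbounded.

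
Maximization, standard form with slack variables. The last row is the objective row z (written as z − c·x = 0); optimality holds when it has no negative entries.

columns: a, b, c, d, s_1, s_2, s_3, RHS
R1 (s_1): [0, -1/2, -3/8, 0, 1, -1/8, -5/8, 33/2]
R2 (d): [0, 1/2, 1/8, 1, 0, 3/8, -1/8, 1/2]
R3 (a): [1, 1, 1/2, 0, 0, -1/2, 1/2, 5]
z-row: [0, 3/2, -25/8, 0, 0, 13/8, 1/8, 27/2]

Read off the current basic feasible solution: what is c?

c is not in the basis, so in the current basic feasible solution c = 0.

0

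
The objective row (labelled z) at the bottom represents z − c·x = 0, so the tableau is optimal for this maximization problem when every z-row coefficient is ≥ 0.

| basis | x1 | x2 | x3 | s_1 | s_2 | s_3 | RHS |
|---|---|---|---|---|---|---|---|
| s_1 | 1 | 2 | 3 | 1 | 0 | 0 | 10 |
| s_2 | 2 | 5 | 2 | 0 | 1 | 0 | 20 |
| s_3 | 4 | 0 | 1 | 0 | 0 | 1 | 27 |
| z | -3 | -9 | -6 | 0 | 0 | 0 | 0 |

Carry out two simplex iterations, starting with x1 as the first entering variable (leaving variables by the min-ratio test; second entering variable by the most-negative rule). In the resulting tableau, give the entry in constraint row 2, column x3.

3/10

Ratio test on column x1 — row 1: 10/1 = 10; row 2: 20/2 = 10; row 3: 27/4 = 27/4. Minimum is 27/4 at row 3 (s_3 leaves); pivot element 4.
Divide row 3 by 4; eliminate column x1 from the other rows.
Second iteration: most negative z-row entry is -9 in column x2, so x2 enters.
Ratio test on column x2 — row 1: (13/4)/2 = 13/8; row 2: (13/2)/5 = 13/10; row 3: entry 0 ≤ 0. Minimum is 13/10 at row 2 (s_2 leaves); pivot element 5.
Divide row 2 by 5; eliminate column x2 from the other rows.
After both pivots, the entry at constraint row 2, column x3 is 3/10.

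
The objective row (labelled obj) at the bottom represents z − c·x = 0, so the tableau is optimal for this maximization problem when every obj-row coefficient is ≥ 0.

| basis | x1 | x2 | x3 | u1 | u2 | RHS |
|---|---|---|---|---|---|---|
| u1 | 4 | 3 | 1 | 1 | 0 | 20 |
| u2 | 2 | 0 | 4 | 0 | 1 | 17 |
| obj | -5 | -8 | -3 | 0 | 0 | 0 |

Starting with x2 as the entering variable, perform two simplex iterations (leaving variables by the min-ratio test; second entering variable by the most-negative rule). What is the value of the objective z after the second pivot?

219/4

Ratio test on column x2 — row 1: 20/3 = 20/3; row 2: entry 0 ≤ 0. Minimum is 20/3 at row 1 (u1 leaves); pivot element 3.
Pivot on row 1; the obj-row RHS becomes 0 − (-8)·(20/3) = 160/3.
Next entering variable (most negative obj-row entry -1/3): x3.
Ratio test on column x3 — row 1: (20/3)/(1/3) = 20; row 2: 17/4 = 17/4. Minimum is 17/4 at row 2 (u2 leaves); pivot element 4.
After the second pivot the obj-row RHS is 160/3 − (-1/3)·(17/4) = 219/4.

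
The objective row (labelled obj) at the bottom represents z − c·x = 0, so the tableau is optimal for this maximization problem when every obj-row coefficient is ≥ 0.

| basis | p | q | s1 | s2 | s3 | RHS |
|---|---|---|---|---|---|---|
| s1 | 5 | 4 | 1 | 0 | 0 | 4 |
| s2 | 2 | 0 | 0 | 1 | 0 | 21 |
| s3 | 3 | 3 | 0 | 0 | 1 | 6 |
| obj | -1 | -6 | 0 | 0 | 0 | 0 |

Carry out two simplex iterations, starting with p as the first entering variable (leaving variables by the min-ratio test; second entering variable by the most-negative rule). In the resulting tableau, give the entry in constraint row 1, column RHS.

Ratio test on column p — row 1: 4/5 = 4/5; row 2: 21/2 = 21/2; row 3: 6/3 = 2. Minimum is 4/5 at row 1 (s1 leaves); pivot element 5.
Divide row 1 by 5; eliminate column p from the other rows.
Second iteration: most negative obj-row entry is -26/5 in column q, so q enters.
Ratio test on column q — row 1: (4/5)/(4/5) = 1; row 2: entry -8/5 ≤ 0; row 3: (18/5)/(3/5) = 6. Minimum is 1 at row 1 (p leaves); pivot element 4/5.
Divide row 1 by 4/5; eliminate column q from the other rows.
After both pivots, the entry at constraint row 1, column RHS is 1.

1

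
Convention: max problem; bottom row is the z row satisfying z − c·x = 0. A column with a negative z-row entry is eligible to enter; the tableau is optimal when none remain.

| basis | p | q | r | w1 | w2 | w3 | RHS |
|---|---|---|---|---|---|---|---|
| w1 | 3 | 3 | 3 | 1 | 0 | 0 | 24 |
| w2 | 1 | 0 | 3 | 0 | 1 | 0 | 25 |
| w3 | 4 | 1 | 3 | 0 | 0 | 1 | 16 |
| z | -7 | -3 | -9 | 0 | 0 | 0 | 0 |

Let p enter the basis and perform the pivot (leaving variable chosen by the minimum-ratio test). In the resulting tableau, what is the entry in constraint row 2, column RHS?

Ratio test on column p — row 1: 24/3 = 8; row 2: 25/1 = 25; row 3: 16/4 = 4. Minimum is 4 at row 3 (w3 leaves); pivot element 4.
Divide row 3 by 4; eliminate column p from the other rows.
Row 2 update in column RHS: 25 − 1·4 = 21.

21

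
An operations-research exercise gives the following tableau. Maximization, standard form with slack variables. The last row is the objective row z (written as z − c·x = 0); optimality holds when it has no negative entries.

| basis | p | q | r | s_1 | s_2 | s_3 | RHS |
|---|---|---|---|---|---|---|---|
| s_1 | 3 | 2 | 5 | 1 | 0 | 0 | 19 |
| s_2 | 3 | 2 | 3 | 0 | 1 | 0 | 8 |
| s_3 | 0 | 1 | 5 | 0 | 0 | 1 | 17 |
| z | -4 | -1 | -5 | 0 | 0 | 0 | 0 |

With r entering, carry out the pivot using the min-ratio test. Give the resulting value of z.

Ratio test on column r — row 1: 19/5 = 19/5; row 2: 8/3 = 8/3; row 3: 17/5 = 17/5. Minimum is 8/3 at row 2 (s_2 leaves); pivot element 3.
Pivot on row 2; the z-row RHS becomes 0 − (-5)·(8/3) = 40/3.

40/3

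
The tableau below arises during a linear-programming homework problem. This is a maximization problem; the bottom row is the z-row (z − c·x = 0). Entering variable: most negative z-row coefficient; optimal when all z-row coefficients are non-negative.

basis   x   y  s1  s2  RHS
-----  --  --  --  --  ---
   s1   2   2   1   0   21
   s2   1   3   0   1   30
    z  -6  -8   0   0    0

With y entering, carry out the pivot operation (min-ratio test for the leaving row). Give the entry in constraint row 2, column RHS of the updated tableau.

Ratio test on column y — row 1: 21/2 = 21/2; row 2: 30/3 = 10. Minimum is 10 at row 2 (s2 leaves); pivot element 3.
Divide row 2 by 3; eliminate column y from the other rows.
In the new row 2, the RHS entry is the old entry divided by the pivot: 30/3 = 10.

10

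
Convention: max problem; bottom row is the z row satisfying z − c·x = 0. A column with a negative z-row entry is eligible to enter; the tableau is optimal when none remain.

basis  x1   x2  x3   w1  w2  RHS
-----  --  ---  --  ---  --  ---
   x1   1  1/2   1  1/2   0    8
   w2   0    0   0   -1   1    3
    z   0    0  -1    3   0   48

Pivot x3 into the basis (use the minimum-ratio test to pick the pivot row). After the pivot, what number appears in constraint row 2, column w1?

-1

Ratio test on column x3 — row 1: 8/1 = 8; row 2: entry 0 ≤ 0. Minimum is 8 at row 1 (x1 leaves); pivot element 1.
Divide row 1 by 1; eliminate column x3 from the other rows.
Row 2 update in column w1: -1 − 0·(1/2) = -1.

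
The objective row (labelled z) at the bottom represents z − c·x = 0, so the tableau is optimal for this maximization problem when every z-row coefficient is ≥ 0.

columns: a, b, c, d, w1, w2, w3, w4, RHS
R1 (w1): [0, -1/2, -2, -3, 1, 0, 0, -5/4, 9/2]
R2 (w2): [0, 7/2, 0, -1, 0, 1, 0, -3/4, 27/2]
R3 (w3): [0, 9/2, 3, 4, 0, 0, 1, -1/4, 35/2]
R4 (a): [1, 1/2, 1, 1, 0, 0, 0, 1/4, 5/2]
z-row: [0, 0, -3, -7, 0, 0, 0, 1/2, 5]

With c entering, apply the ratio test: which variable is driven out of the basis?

a

Column c entries and ratios — w1: -2 ≤ 0, skip; w2: 0 ≤ 0, skip; w3: (35/2)/3 = 35/6; a: (5/2)/1 = 5/2.
Smallest ratio is 5/2 in the row of a, so a leaves.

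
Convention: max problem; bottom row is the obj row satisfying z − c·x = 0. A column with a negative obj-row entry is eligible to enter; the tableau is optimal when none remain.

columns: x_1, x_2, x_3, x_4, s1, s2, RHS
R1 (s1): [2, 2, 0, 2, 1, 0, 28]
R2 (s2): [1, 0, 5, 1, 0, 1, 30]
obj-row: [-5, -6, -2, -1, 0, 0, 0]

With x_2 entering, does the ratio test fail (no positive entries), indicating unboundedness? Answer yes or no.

Column x_2 has positive entries in row(s) 1, so the ratio test bounds it — not unbounded.

no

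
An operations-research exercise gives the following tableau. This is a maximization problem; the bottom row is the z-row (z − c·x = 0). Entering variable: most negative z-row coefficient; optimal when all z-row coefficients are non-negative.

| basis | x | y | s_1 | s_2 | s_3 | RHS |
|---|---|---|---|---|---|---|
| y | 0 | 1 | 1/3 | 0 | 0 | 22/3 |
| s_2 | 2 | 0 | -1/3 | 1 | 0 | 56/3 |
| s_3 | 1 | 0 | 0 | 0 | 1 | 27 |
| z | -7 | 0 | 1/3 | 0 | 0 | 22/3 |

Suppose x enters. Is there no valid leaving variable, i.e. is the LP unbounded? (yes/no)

Column x has positive entries in row(s) 2, 3, so the ratio test bounds it — not unbounded.

no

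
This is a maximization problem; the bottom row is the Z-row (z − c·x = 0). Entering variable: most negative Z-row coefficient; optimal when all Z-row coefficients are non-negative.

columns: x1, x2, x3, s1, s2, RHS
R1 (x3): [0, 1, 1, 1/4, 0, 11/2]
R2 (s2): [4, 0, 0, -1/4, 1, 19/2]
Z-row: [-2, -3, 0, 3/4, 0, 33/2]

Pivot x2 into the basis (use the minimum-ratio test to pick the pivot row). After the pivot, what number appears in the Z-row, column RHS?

33

Ratio test on column x2 — row 1: (11/2)/1 = 11/2; row 2: entry 0 ≤ 0. Minimum is 11/2 at row 1 (x3 leaves); pivot element 1.
Divide row 1 by 1; eliminate column x2 from the other rows.
Z-row update in column RHS: 33/2 − (-3)·(11/2) = 33.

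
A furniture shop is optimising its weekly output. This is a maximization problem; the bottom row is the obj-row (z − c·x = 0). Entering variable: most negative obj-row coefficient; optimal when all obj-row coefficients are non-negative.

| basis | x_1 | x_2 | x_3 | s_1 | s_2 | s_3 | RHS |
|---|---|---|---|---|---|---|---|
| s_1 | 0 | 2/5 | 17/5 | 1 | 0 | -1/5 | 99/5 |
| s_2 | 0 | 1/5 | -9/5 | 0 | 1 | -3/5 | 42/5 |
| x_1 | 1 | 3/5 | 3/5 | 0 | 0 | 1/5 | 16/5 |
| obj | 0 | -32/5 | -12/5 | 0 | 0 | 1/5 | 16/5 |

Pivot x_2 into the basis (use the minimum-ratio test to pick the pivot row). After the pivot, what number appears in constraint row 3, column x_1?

Ratio test on column x_2 — row 1: (99/5)/(2/5) = 99/2; row 2: (42/5)/(1/5) = 42; row 3: (16/5)/(3/5) = 16/3. Minimum is 16/3 at row 3 (x_1 leaves); pivot element 3/5.
Divide row 3 by 3/5; eliminate column x_2 from the other rows.
In the new row 3, the x_1 entry is the old entry divided by the pivot: 1/(3/5) = 5/3.

5/3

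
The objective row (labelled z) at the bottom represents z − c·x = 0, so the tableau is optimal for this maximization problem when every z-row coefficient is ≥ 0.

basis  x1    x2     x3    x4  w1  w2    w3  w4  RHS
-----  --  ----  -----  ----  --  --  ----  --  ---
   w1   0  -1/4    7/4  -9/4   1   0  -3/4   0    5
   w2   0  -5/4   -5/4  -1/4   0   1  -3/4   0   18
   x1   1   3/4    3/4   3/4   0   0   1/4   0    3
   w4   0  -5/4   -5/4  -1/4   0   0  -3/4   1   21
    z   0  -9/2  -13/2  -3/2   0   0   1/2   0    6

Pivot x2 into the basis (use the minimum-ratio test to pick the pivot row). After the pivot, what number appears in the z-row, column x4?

3

Ratio test on column x2 — row 1: entry -1/4 ≤ 0; row 2: entry -5/4 ≤ 0; row 3: 3/(3/4) = 4; row 4: entry -5/4 ≤ 0. Minimum is 4 at row 3 (x1 leaves); pivot element 3/4.
Divide row 3 by 3/4; eliminate column x2 from the other rows.
z-row update in column x4: -3/2 − (-9/2)·1 = 3.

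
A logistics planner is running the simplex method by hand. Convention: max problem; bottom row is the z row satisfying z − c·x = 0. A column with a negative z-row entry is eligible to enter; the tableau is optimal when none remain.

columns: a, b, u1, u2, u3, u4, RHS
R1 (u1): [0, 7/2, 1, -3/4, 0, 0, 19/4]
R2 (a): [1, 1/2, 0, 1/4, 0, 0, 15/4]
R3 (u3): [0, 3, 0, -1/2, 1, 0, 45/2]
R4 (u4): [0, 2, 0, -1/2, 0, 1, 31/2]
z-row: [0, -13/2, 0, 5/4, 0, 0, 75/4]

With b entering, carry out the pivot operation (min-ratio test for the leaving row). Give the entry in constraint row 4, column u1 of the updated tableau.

-4/7

Ratio test on column b — row 1: (19/4)/(7/2) = 19/14; row 2: (15/4)/(1/2) = 15/2; row 3: (45/2)/3 = 15/2; row 4: (31/2)/2 = 31/4. Minimum is 19/14 at row 1 (u1 leaves); pivot element 7/2.
Divide row 1 by 7/2; eliminate column b from the other rows.
Row 4 update in column u1: 0 − 2·(2/7) = -4/7.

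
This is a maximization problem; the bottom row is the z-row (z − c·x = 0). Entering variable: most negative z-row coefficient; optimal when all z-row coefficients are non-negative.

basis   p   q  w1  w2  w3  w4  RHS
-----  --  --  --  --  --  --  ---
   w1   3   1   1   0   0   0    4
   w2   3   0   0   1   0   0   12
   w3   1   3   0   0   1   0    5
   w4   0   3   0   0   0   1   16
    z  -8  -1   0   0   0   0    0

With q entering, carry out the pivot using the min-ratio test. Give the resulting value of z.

Ratio test on column q — row 1: 4/1 = 4; row 2: entry 0 ≤ 0; row 3: 5/3 = 5/3; row 4: 16/3 = 16/3. Minimum is 5/3 at row 3 (w3 leaves); pivot element 3.
Pivot on row 3; the z-row RHS becomes 0 − (-1)·(5/3) = 5/3.

5/3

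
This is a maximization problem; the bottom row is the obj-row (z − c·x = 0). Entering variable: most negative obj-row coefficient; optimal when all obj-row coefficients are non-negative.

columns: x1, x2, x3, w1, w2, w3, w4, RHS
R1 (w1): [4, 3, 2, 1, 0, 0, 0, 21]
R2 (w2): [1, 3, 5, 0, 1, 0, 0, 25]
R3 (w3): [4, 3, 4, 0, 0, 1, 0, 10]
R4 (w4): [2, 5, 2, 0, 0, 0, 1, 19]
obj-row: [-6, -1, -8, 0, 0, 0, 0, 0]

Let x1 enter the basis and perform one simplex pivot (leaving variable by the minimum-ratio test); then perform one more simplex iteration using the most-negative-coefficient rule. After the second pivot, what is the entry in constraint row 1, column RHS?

Ratio test on column x1 — row 1: 21/4 = 21/4; row 2: 25/1 = 25; row 3: 10/4 = 5/2; row 4: 19/2 = 19/2. Minimum is 5/2 at row 3 (w3 leaves); pivot element 4.
Divide row 3 by 4; eliminate column x1 from the other rows.
Second iteration: most negative obj-row entry is -2 in column x3, so x3 enters.
Ratio test on column x3 — row 1: entry -2 ≤ 0; row 2: (45/2)/4 = 45/8; row 3: (5/2)/1 = 5/2; row 4: entry 0 ≤ 0. Minimum is 5/2 at row 3 (x1 leaves); pivot element 1.
Divide row 3 by 1; eliminate column x3 from the other rows.
After both pivots, the entry at constraint row 1, column RHS is 16.

16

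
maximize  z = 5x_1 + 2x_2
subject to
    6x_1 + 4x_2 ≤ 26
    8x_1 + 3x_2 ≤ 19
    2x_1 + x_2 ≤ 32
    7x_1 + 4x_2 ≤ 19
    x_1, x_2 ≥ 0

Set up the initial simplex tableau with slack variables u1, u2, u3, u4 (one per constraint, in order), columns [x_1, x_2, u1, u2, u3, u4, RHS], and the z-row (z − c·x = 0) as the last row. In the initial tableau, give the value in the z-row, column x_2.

-2

The z-row carries the negated objective coefficients: the x_2 entry is -2.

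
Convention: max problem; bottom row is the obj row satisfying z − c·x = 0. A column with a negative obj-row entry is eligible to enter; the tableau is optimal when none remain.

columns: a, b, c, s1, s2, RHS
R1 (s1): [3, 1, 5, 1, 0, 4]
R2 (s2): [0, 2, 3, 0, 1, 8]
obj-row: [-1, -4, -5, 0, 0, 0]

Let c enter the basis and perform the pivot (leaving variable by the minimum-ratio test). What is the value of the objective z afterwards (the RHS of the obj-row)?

4

Ratio test on column c — row 1: 4/5 = 4/5; row 2: 8/3 = 8/3. Minimum is 4/5 at row 1 (s1 leaves); pivot element 5.
Pivot on row 1; the obj-row RHS becomes 0 − (-5)·(4/5) = 4.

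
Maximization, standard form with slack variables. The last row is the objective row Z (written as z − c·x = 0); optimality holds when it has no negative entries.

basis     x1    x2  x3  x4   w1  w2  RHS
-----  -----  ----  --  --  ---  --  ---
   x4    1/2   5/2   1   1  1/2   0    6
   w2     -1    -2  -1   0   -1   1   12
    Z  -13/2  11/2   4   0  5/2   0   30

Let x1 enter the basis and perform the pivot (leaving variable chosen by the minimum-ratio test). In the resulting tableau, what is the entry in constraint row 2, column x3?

Ratio test on column x1 — row 1: 6/(1/2) = 12; row 2: entry -1 ≤ 0. Minimum is 12 at row 1 (x4 leaves); pivot element 1/2.
Divide row 1 by 1/2; eliminate column x1 from the other rows.
Row 2 update in column x3: -1 − (-1)·2 = 1.

1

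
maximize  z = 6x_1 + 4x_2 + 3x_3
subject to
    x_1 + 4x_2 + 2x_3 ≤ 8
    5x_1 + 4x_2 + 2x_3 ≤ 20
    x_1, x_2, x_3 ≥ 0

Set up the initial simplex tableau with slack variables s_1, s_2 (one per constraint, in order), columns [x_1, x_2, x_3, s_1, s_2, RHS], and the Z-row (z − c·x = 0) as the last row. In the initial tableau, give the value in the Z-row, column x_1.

The Z-row carries the negated objective coefficients: the x_1 entry is -6.

-6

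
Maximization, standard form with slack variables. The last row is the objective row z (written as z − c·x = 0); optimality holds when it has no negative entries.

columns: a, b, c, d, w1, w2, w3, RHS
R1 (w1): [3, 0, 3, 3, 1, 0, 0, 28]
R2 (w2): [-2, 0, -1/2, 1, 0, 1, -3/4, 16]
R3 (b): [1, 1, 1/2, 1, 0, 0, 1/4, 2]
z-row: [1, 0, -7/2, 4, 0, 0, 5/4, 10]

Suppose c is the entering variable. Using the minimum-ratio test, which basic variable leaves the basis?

b

Column c entries and ratios — w1: 28/3 = 28/3; w2: -1/2 ≤ 0, skip; b: 2/(1/2) = 4.
Smallest ratio is 4 in the row of b, so b leaves.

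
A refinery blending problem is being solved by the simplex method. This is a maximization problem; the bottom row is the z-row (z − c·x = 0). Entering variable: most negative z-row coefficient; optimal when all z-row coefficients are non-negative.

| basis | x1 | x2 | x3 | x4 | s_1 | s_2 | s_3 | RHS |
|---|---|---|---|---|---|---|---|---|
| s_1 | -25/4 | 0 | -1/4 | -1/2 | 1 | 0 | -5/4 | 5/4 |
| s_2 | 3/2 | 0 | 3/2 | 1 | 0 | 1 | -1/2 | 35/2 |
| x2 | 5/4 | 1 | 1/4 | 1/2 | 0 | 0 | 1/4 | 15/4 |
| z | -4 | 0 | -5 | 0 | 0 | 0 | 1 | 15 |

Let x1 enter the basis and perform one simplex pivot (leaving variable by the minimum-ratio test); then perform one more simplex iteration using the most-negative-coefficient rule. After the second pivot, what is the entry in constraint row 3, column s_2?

-1/6

Ratio test on column x1 — row 1: entry -25/4 ≤ 0; row 2: (35/2)/(3/2) = 35/3; row 3: (15/4)/(5/4) = 3. Minimum is 3 at row 3 (x2 leaves); pivot element 5/4.
Divide row 3 by 5/4; eliminate column x1 from the other rows.
Second iteration: most negative z-row entry is -21/5 in column x3, so x3 enters.
Ratio test on column x3 — row 1: 20/1 = 20; row 2: 13/(6/5) = 65/6; row 3: 3/(1/5) = 15. Minimum is 65/6 at row 2 (s_2 leaves); pivot element 6/5.
Divide row 2 by 6/5; eliminate column x3 from the other rows.
After both pivots, the entry at constraint row 3, column s_2 is -1/6.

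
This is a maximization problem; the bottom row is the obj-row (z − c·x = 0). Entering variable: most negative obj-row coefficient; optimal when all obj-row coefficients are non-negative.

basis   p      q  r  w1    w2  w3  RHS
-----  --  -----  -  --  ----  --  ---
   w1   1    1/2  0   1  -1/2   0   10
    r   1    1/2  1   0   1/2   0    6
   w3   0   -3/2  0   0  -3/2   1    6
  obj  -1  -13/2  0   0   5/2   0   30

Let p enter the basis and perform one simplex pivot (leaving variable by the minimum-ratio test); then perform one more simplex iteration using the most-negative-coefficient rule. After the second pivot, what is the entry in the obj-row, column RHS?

Ratio test on column p — row 1: 10/1 = 10; row 2: 6/1 = 6; row 3: entry 0 ≤ 0. Minimum is 6 at row 2 (r leaves); pivot element 1.
Divide row 2 by 1; eliminate column p from the other rows.
Second iteration: most negative obj-row entry is -6 in column q, so q enters.
Ratio test on column q — row 1: entry 0 ≤ 0; row 2: 6/(1/2) = 12; row 3: entry -3/2 ≤ 0. Minimum is 12 at row 2 (p leaves); pivot element 1/2.
Divide row 2 by 1/2; eliminate column q from the other rows.
After both pivots, the entry at the obj-row, column RHS is 108.

108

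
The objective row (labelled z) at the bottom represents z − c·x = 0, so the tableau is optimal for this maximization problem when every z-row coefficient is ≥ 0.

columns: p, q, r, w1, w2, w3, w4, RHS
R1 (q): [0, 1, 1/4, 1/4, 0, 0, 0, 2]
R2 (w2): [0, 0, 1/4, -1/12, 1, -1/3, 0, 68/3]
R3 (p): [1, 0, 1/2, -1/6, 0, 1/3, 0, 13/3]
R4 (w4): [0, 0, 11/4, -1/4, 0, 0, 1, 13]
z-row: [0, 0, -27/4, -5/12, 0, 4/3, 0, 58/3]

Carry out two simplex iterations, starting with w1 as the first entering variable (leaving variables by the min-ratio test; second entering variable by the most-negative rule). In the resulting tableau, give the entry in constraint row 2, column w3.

Ratio test on column w1 — row 1: 2/(1/4) = 8; row 2: entry -1/12 ≤ 0; row 3: entry -1/6 ≤ 0; row 4: entry -1/4 ≤ 0. Minimum is 8 at row 1 (q leaves); pivot element 1/4.
Divide row 1 by 1/4; eliminate column w1 from the other rows.
Second iteration: most negative z-row entry is -19/3 in column r, so r enters.
Ratio test on column r — row 1: 8/1 = 8; row 2: (70/3)/(1/3) = 70; row 3: (17/3)/(2/3) = 17/2; row 4: 15/3 = 5. Minimum is 5 at row 4 (w4 leaves); pivot element 3.
Divide row 4 by 3; eliminate column r from the other rows.
After both pivots, the entry at constraint row 2, column w3 is -1/3.

-1/3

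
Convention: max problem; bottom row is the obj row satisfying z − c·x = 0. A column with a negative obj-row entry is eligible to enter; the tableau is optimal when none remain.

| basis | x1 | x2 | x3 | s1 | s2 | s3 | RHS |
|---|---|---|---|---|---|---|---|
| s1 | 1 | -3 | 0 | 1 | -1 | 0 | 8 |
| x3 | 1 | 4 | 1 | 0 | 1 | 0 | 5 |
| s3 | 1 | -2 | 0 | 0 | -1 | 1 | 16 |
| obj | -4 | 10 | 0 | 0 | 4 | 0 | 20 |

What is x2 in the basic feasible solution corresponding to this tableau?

x2 is not in the basis, so in the current basic feasible solution x2 = 0.

0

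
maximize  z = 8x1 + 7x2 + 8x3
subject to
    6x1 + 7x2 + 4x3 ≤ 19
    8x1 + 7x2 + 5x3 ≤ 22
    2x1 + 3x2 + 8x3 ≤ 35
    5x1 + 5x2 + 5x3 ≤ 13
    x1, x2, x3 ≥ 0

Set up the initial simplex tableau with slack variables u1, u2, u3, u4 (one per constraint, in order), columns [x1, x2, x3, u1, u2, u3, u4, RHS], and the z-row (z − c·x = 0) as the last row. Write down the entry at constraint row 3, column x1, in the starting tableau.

2

Constraint 3 has coefficient 2 on x1.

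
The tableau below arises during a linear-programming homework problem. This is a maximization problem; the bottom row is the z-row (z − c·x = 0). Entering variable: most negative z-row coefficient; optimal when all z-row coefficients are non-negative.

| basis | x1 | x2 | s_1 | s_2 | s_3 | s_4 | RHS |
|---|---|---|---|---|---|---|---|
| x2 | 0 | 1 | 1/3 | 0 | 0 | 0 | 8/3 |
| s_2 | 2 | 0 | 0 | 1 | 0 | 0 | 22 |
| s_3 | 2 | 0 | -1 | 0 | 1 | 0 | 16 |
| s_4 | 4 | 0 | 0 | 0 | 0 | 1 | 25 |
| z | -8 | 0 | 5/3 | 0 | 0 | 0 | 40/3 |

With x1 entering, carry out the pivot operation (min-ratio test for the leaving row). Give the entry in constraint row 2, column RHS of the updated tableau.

19/2

Ratio test on column x1 — row 1: entry 0 ≤ 0; row 2: 22/2 = 11; row 3: 16/2 = 8; row 4: 25/4 = 25/4. Minimum is 25/4 at row 4 (s_4 leaves); pivot element 4.
Divide row 4 by 4; eliminate column x1 from the other rows.
Row 2 update in column RHS: 22 − 2·(25/4) = 19/2.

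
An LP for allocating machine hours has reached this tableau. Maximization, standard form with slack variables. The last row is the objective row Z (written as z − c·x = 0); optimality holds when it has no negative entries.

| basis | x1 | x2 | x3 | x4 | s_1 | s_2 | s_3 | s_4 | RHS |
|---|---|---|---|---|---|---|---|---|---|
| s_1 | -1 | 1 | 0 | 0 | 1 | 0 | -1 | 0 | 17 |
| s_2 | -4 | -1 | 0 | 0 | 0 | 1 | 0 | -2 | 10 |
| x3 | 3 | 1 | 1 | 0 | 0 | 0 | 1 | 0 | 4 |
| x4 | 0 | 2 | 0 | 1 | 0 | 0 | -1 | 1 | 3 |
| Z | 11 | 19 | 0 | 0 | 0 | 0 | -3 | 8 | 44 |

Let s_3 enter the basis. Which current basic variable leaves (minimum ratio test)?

Column s_3 entries and ratios — s_1: -1 ≤ 0, skip; s_2: 0 ≤ 0, skip; x3: 4/1 = 4; x4: -1 ≤ 0, skip.
Smallest ratio is 4 in the row of x3, so x3 leaves.

x3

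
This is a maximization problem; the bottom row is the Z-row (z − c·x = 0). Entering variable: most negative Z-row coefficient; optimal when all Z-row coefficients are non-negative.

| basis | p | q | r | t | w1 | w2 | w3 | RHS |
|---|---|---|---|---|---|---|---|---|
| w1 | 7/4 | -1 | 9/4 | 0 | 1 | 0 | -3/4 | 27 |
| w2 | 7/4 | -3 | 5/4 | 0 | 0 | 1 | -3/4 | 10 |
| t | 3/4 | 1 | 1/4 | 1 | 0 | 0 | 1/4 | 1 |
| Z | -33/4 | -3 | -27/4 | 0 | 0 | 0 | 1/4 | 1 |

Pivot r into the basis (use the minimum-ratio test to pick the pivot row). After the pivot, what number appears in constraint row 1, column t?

-9

Ratio test on column r — row 1: 27/(9/4) = 12; row 2: 10/(5/4) = 8; row 3: 1/(1/4) = 4. Minimum is 4 at row 3 (t leaves); pivot element 1/4.
Divide row 3 by 1/4; eliminate column r from the other rows.
Row 1 update in column t: 0 − (9/4)·4 = -9.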